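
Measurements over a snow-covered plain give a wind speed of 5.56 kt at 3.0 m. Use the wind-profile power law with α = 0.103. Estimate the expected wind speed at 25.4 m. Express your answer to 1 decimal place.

Power-law profile: V₂ = V₁ · (z₂/z₁)^α
V₂ = 5.56 × (25.4/3.0)^0.103 = 5.56 × (8.4667)^0.103
    = 5.56 × 1.2461 = 6.9283 kt

6.9 kt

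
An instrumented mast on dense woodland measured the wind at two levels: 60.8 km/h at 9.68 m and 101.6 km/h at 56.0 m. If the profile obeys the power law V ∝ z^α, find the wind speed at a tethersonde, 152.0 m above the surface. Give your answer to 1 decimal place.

136.1 km/h

First find α: α = ln(V₂/V₁)/ln(z₂/z₁) = ln(101.6/60.8)/ln(56.0/9.68) = 0.51345/1.75529 = 0.2925
Extrapolate from 56.0 m to 152.0 m: V₃ = 101.6 × (152.0/56.0)^0.2925 = 101.6 × 1.3392 = 136.0648 km/h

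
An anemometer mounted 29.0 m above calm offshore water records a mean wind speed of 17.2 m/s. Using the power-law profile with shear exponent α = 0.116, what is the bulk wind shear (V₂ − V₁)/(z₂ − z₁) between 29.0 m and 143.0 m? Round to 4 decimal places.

0.0307 m/s/m

Power law: V₂ = V₁ · (z₂/z₁)^α = 17.2 × (4.9310)^0.116 = 20.6971 m/s
ΔV/Δz = (20.6971 − 17.2)/(143.0 − 29.0) = 3.4971/114.0000 = 0.03068 m/s/m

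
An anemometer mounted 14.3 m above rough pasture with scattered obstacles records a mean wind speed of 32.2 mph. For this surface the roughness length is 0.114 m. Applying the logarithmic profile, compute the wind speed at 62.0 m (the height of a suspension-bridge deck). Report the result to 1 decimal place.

Log law: V(z) ∝ ln(z/z₀), so V₂/V₁ = ln(z₂/z₀) / ln(z₁/z₀).
ln(62.0/0.114) = 6.2987, ln(14.3/0.114) = 4.8318
V₂ = 32.2 × 6.2987/4.8318 = 32.2 × 1.3036 = 41.9755 mph

42.0 mph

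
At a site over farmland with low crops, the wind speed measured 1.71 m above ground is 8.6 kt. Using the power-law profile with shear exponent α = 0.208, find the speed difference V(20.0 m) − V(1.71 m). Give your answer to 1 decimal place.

Power law: V₂ = V₁ · (z₂/z₁)^α = 8.6 × (11.6959)^0.208 = 14.3433 kt
ΔV = 14.3433 − 8.6 = 5.7433 kt

5.7 kt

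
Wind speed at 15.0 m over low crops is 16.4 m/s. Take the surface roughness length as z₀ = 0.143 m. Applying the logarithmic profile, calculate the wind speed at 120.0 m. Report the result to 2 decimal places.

Log law: V(z) ∝ ln(z/z₀), so V₂/V₁ = ln(z₂/z₀) / ln(z₁/z₀).
ln(120.0/0.143) = 6.7324, ln(15.0/0.143) = 4.6530
V₂ = 16.4 × 6.7324/4.6530 = 16.4 × 1.4469 = 23.7293 m/s

23.73 m/s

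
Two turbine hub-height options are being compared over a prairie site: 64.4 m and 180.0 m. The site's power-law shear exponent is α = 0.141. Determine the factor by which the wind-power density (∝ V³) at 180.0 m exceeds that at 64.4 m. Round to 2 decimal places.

Speed ratio: V_B/V_A = (z_B/z_A)^α = (180.0/64.4)^0.141 = (2.7950)^0.141 = 1.15595
Power-density ratio: P_B/P_A = (V_B/V_A)³ = (1.15595)³ = 1.54462

1.54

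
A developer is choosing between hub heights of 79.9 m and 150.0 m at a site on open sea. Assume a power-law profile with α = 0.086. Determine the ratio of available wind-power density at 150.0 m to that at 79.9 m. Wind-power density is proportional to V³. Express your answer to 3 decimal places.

1.176

Speed ratio: V_B/V_A = (z_B/z_A)^α = (150.0/79.9)^0.086 = (1.8773)^0.086 = 1.05566
Power-density ratio: P_B/P_A = (V_B/V_A)³ = (1.05566)³ = 1.17645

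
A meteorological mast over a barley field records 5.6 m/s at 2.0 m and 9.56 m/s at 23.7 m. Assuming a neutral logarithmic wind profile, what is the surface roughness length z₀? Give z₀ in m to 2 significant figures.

z₀ ≈ 0.061 m

Log law: V(z) ∝ ln(z/z₀). With r = V₁/V₂ = 5.6/9.56 = 0.58577,
r · ln(z₂/z₀) = ln(z₁/z₀) ⇒ ln z₀ = (ln z₁ − r·ln z₂)/(1 − r)
ln z₀ = (0.69315 − 0.58577×3.16548) / 0.41423 = -2.8031
z₀ = exp(-2.8031) = 0.06062 m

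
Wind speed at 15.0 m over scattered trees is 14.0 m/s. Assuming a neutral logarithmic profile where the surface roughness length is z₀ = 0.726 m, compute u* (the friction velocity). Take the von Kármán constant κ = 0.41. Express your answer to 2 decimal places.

u* ≈ 1.90 m/s

Log law: V(z) = (u*/κ) · ln(z/z₀) ⇒ u* = κ · V / ln(z/z₀)
u* = 0.41 × 14.0 / ln(15.0/0.726) = 0.41 × 14.0 / 3.0283
   = 5.7400 / 3.0283 = 1.8955 m/s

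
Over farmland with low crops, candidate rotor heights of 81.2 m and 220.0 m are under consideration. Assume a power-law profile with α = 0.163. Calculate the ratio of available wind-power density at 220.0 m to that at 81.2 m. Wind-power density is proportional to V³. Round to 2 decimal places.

1.63

Speed ratio: V_B/V_A = (z_B/z_A)^α = (220.0/81.2)^0.163 = (2.7094)^0.163 = 1.17641
Power-density ratio: P_B/P_A = (V_B/V_A)³ = (1.17641)³ = 1.62807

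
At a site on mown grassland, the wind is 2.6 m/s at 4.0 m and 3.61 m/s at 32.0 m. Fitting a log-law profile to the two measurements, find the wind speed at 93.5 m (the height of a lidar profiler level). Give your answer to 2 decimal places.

4.13 m/s

Log law: V ∝ ln(z/z₀). From the pair, with r = V₁/V₂ = 0.72022,
ln z₀ = (ln z₁ − r·ln z₂)/(1 − r) = (1.3863 − 0.72022×3.4657)/0.27978 = -3.9667 → z₀ = 0.01894 m
V₃ = V₁ · ln(z₃/z₀)/ln(z₁/z₀) = 2.6 × 8.5047/5.3530 = 4.1308 m/s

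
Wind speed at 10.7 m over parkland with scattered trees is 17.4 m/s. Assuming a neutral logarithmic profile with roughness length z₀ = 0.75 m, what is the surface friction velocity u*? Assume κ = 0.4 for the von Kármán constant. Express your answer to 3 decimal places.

u* ≈ 2.619 m/s

Log law: V(z) = (u*/κ) · ln(z/z₀) ⇒ u* = κ · V / ln(z/z₀)
u* = 0.4 × 17.4 / ln(10.7/0.75) = 0.4 × 17.4 / 2.6579
   = 6.9600 / 2.6579 = 2.6186 m/s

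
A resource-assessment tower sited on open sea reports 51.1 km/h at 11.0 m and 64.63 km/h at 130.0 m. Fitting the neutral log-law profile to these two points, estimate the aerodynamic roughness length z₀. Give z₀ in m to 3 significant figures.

Log law: V(z) ∝ ln(z/z₀). With r = V₁/V₂ = 51.1/64.63 = 0.79065,
r · ln(z₂/z₀) = ln(z₁/z₀) ⇒ ln z₀ = (ln z₁ − r·ln z₂)/(1 − r)
ln z₀ = (2.39790 − 0.79065×4.86753) / 0.20935 = -6.9294
z₀ = exp(-6.9294) = 0.0009786 m

z₀ ≈ 0.000979 m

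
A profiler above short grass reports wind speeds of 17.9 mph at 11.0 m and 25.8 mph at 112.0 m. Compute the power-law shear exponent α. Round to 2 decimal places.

α ≈ 0.16

Power law: V₂/V₁ = (z₂/z₁)^α ⇒ α = ln(V₂/V₁) / ln(z₂/z₁)
α = ln(25.8/17.9) / ln(112.0/11.0) = ln(1.4413) / ln(10.1818)
  = 0.36557 / 2.32060 = 0.15753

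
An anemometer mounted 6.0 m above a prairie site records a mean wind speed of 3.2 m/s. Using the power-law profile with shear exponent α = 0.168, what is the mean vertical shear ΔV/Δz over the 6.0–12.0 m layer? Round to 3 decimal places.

Power law: V₂ = V₁ · (z₂/z₁)^α = 3.2 × (2.0000)^0.168 = 3.5952 m/s
ΔV/Δz = (3.5952 − 3.2)/(12.0 − 6.0) = 0.3952/6.0000 = 0.06587 m/s/m

0.066 m/s/m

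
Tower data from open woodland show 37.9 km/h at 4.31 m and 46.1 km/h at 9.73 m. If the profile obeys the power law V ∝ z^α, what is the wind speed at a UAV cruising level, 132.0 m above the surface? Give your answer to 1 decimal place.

First find α: α = ln(V₂/V₁)/ln(z₂/z₁) = ln(46.1/37.9)/ln(9.73/4.31) = 0.19586/0.81428 = 0.2405
Extrapolate from 9.73 m to 132.0 m: V₃ = 46.1 × (132.0/9.73)^0.2405 = 46.1 × 1.8724 = 86.3172 km/h

86.3 km/h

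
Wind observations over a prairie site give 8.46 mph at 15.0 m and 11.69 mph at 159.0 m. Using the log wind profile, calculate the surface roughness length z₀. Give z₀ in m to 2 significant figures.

Log law: V(z) ∝ ln(z/z₀). With r = V₁/V₂ = 8.46/11.69 = 0.72370,
r · ln(z₂/z₀) = ln(z₁/z₀) ⇒ ln z₀ = (ln z₁ − r·ln z₂)/(1 − r)
ln z₀ = (2.70805 − 0.72370×5.06890) / 0.27630 = -3.4755
z₀ = exp(-3.4755) = 0.03095 m

z₀ ≈ 0.031 m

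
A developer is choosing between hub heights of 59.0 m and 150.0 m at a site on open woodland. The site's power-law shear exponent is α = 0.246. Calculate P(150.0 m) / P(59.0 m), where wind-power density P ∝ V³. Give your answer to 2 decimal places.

Speed ratio: V_B/V_A = (z_B/z_A)^α = (150.0/59.0)^0.246 = (2.5424)^0.246 = 1.25802
Power-density ratio: P_B/P_A = (V_B/V_A)³ = (1.25802)³ = 1.99098

1.99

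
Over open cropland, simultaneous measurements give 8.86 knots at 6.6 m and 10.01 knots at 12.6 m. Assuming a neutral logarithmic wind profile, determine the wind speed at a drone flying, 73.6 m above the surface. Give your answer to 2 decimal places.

Log law: V ∝ ln(z/z₀). From the pair, with r = V₁/V₂ = 0.88511,
ln z₀ = (ln z₁ − r·ln z₂)/(1 − r) = (1.8871 − 0.88511×2.5337)/0.11489 = -3.0948 → z₀ = 0.04529 m
V₃ = V₁ · ln(z₃/z₀)/ln(z₁/z₀) = 8.86 × 7.3934/4.9818 = 13.1489 knots

13.15 knots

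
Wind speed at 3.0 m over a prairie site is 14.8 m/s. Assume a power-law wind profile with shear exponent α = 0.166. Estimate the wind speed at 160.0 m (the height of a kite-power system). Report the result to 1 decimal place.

28.6 m/s

Power-law profile: V₂ = V₁ · (z₂/z₁)^α
V₂ = 14.8 × (160.0/3.0)^0.166 = 14.8 × (53.3333)^0.166
    = 14.8 × 1.9350 = 28.6381 m/s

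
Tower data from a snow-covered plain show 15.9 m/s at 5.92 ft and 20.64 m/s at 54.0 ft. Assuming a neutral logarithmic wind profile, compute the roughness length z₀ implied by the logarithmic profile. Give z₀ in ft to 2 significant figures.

Log law: V(z) ∝ ln(z/z₀). With r = V₁/V₂ = 15.9/20.64 = 0.77035,
r · ln(z₂/z₀) = ln(z₁/z₀) ⇒ ln z₀ = (ln z₁ − r·ln z₂)/(1 − r)
ln z₀ = (1.77834 − 0.77035×3.98898) / 0.22965 = -5.6371
z₀ = exp(-5.6371) = 0.003563 ft

z₀ ≈ 0.0036 ft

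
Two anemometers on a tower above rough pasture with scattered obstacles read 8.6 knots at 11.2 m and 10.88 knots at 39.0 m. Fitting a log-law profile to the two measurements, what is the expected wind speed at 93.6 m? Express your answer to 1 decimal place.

12.5 knots

Log law: V ∝ ln(z/z₀). From the pair, with r = V₁/V₂ = 0.79044,
ln z₀ = (ln z₁ − r·ln z₂)/(1 − r) = (2.4159 − 0.79044×3.6636)/0.20956 = -2.2901 → z₀ = 0.1013 m
V₃ = V₁ · ln(z₃/z₀)/ln(z₁/z₀) = 8.6 × 6.8292/4.7060 = 12.4799 knots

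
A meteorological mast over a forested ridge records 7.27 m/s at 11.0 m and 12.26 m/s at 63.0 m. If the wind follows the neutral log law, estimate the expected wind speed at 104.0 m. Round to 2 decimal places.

13.69 m/s

Log law: V ∝ ln(z/z₀). From the pair, with r = V₁/V₂ = 0.59299,
ln z₀ = (ln z₁ − r·ln z₂)/(1 − r) = (2.3979 − 0.59299×4.1431)/0.40701 = -0.1448 → z₀ = 0.8652 m
V₃ = V₁ · ln(z₃/z₀)/ln(z₁/z₀) = 7.27 × 4.7892/2.5427 = 13.6932 m/s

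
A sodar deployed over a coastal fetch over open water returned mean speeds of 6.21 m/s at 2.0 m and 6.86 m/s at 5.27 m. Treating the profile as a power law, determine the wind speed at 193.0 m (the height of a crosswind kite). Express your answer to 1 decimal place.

9.9 m/s

First find α: α = ln(V₂/V₁)/ln(z₂/z₁) = ln(6.86/6.21)/ln(5.27/2.0) = 0.09955/0.96888 = 0.1027
Extrapolate from 5.27 m to 193.0 m: V₃ = 6.86 × (193.0/5.27)^0.1027 = 6.86 × 1.4477 = 9.9309 m/s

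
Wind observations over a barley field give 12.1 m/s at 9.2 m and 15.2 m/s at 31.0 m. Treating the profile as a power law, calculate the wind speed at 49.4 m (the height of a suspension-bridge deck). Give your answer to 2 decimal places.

First find α: α = ln(V₂/V₁)/ln(z₂/z₁) = ln(15.2/12.1)/ln(31.0/9.2) = 0.22809/1.21478 = 0.1878
Extrapolate from 31.0 m to 49.4 m: V₃ = 15.2 × (49.4/31.0)^0.1878 = 15.2 × 1.0914 = 16.5898 m/s

16.59 m/s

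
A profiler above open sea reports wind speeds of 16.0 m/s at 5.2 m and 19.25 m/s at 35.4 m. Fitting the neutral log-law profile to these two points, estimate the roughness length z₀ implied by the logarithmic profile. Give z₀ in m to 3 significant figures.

Log law: V(z) ∝ ln(z/z₀). With r = V₁/V₂ = 16.0/19.25 = 0.83117,
r · ln(z₂/z₀) = ln(z₁/z₀) ⇒ ln z₀ = (ln z₁ − r·ln z₂)/(1 − r)
ln z₀ = (1.64866 − 0.83117×3.56671) / 0.16883 = -7.7941
z₀ = exp(-7.7941) = 0.0004122 m

z₀ ≈ 0.000412 m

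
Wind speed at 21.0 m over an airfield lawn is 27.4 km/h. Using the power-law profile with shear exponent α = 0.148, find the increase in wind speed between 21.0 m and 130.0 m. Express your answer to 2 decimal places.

8.49 km/h

Power law: V₂ = V₁ · (z₂/z₁)^α = 27.4 × (6.1905)^0.148 = 35.8861 km/h
ΔV = 35.8861 − 27.4 = 8.4861 km/h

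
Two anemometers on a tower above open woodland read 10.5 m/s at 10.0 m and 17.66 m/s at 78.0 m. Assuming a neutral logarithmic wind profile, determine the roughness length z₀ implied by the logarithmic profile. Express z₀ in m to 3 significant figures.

Log law: V(z) ∝ ln(z/z₀). With r = V₁/V₂ = 10.5/17.66 = 0.59456,
r · ln(z₂/z₀) = ln(z₁/z₀) ⇒ ln z₀ = (ln z₁ − r·ln z₂)/(1 − r)
ln z₀ = (2.30259 − 0.59456×4.35671) / 0.40544 = -0.7097
z₀ = exp(-0.7097) = 0.4918 m

z₀ ≈ 0.492 m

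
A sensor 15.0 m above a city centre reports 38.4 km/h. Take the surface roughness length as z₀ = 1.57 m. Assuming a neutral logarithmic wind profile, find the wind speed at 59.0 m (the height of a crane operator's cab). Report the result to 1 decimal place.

Log law: V(z) ∝ ln(z/z₀), so V₂/V₁ = ln(z₂/z₀) / ln(z₁/z₀).
ln(59.0/1.57) = 3.6265, ln(15.0/1.57) = 2.2570
V₂ = 38.4 × 3.6265/2.2570 = 38.4 × 1.6068 = 61.7004 km/h

61.7 km/h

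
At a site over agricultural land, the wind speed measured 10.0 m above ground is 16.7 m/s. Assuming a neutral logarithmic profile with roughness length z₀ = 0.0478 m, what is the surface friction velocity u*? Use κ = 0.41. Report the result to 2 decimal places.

u* ≈ 1.28 m/s

Log law: V(z) = (u*/κ) · ln(z/z₀) ⇒ u* = κ · V / ln(z/z₀)
u* = 0.41 × 16.7 / ln(10.0/0.0478) = 0.41 × 16.7 / 5.3433
   = 6.8470 / 5.3433 = 1.2814 m/s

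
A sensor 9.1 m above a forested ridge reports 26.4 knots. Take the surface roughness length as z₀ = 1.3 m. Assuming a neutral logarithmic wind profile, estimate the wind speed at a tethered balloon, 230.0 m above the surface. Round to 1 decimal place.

Log law: V(z) ∝ ln(z/z₀), so V₂/V₁ = ln(z₂/z₀) / ln(z₁/z₀).
ln(230.0/1.3) = 5.1757, ln(9.1/1.3) = 1.9459
V₂ = 26.4 × 5.1757/1.9459 = 26.4 × 2.6598 = 70.2185 knots

70.2 knots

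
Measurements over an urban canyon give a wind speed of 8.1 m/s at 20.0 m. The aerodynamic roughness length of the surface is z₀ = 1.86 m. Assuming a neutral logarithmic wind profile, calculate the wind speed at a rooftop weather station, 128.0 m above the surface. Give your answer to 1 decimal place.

14.4 m/s

Log law: V(z) ∝ ln(z/z₀), so V₂/V₁ = ln(z₂/z₀) / ln(z₁/z₀).
ln(128.0/1.86) = 4.2315, ln(20.0/1.86) = 2.3752
V₂ = 8.1 × 4.2315/2.3752 = 8.1 × 1.7815 = 14.4305 m/s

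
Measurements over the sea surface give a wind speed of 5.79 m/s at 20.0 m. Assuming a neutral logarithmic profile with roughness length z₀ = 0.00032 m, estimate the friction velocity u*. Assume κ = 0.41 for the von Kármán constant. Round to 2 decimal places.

u* ≈ 0.21 m/s

Log law: V(z) = (u*/κ) · ln(z/z₀) ⇒ u* = κ · V / ln(z/z₀)
u* = 0.41 × 5.79 / ln(20.0/0.00032) = 0.41 × 5.79 / 11.0429
   = 2.3739 / 11.0429 = 0.2150 m/s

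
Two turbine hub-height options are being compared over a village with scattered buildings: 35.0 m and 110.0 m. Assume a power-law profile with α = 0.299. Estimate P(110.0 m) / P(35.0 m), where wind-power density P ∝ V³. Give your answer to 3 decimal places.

2.793

Speed ratio: V_B/V_A = (z_B/z_A)^α = (110.0/35.0)^0.299 = (3.1429)^0.299 = 1.40832
Power-density ratio: P_B/P_A = (V_B/V_A)³ = (1.40832)³ = 2.79319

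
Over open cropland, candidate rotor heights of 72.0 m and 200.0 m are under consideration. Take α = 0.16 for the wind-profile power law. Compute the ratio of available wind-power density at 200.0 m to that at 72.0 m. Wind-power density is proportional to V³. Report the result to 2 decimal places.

1.63

Speed ratio: V_B/V_A = (z_B/z_A)^α = (200.0/72.0)^0.16 = (2.7778)^0.16 = 1.17758
Power-density ratio: P_B/P_A = (V_B/V_A)³ = (1.17758)³ = 1.63296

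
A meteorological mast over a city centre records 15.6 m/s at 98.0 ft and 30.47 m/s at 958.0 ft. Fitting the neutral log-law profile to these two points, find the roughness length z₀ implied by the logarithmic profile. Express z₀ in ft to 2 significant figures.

z₀ ≈ 9.0 ft

Log law: V(z) ∝ ln(z/z₀). With r = V₁/V₂ = 15.6/30.47 = 0.51198,
r · ln(z₂/z₀) = ln(z₁/z₀) ⇒ ln z₀ = (ln z₁ − r·ln z₂)/(1 − r)
ln z₀ = (4.58497 − 0.51198×6.86485) / 0.48802 = 2.1932
z₀ = exp(2.1932) = 8.964 ft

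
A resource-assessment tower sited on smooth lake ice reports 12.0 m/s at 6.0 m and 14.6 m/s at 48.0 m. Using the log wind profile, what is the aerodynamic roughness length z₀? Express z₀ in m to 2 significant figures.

Log law: V(z) ∝ ln(z/z₀). With r = V₁/V₂ = 12.0/14.6 = 0.82192,
r · ln(z₂/z₀) = ln(z₁/z₀) ⇒ ln z₀ = (ln z₁ − r·ln z₂)/(1 − r)
ln z₀ = (1.79176 − 0.82192×3.87120) / 0.17808 = -7.8057
z₀ = exp(-7.8057) = 0.0004074 m

z₀ ≈ 0.00041 m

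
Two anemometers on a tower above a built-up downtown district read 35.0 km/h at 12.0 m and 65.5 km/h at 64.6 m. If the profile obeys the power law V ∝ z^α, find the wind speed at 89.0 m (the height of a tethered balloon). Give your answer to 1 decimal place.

First find α: α = ln(V₂/V₁)/ln(z₂/z₁) = ln(65.5/35.0)/ln(64.6/12.0) = 0.62670/1.68331 = 0.3723
Extrapolate from 64.6 m to 89.0 m: V₃ = 65.5 × (89.0/64.6)^0.3723 = 65.5 × 1.1267 = 73.7989 km/h

73.8 km/h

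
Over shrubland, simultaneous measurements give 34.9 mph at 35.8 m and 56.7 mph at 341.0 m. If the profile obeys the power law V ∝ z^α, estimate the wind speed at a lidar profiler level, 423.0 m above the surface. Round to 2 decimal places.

59.39 mph

First find α: α = ln(V₂/V₁)/ln(z₂/z₁) = ln(56.7/34.9)/ln(341.0/35.8) = 0.48529/2.25393 = 0.2153
Extrapolate from 341.0 m to 423.0 m: V₃ = 56.7 × (423.0/341.0)^0.2153 = 56.7 × 1.0475 = 59.3927 mph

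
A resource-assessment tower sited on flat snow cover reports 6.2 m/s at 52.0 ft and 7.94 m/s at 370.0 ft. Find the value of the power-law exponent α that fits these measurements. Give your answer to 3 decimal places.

α ≈ 0.126

Power law: V₂/V₁ = (z₂/z₁)^α ⇒ α = ln(V₂/V₁) / ln(z₂/z₁)
α = ln(7.94/6.2) / ln(370.0/52.0) = ln(1.2806) / ln(7.1154)
  = 0.24736 / 1.96226 = 0.12606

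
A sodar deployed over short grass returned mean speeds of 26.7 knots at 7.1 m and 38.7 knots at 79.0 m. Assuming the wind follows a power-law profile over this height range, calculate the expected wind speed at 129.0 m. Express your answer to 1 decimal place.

First find α: α = ln(V₂/V₁)/ln(z₂/z₁) = ln(38.7/26.7)/ln(79.0/7.1) = 0.37118/2.40935 = 0.1541
Extrapolate from 79.0 m to 129.0 m: V₃ = 38.7 × (129.0/79.0)^0.1541 = 38.7 × 1.0785 = 41.7368 knots

41.7 knots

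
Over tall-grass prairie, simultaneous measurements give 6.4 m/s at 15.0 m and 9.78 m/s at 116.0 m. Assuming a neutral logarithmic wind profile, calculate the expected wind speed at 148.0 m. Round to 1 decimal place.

10.2 m/s

Log law: V ∝ ln(z/z₀). From the pair, with r = V₁/V₂ = 0.65440,
ln z₀ = (ln z₁ − r·ln z₂)/(1 − r) = (2.7081 − 0.65440×4.7536)/0.34560 = -1.1652 → z₀ = 0.3119 m
V₃ = V₁ · ln(z₃/z₀)/ln(z₁/z₀) = 6.4 × 6.1624/3.8732 = 10.1826 m/s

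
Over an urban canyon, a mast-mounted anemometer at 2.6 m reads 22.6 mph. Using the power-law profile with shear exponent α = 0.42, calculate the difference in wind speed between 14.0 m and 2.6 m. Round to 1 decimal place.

23.2 mph

Power law: V₂ = V₁ · (z₂/z₁)^α = 22.6 × (5.3846)^0.42 = 45.8346 mph
ΔV = 45.8346 − 22.6 = 23.2346 mph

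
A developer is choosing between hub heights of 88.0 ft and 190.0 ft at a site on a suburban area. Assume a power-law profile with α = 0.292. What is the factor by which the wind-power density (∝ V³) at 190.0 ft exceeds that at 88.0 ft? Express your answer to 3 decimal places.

1.963

Speed ratio: V_B/V_A = (z_B/z_A)^α = (190.0/88.0)^0.292 = (2.1591)^0.292 = 1.25201
Power-density ratio: P_B/P_A = (V_B/V_A)³ = (1.25201)³ = 1.96255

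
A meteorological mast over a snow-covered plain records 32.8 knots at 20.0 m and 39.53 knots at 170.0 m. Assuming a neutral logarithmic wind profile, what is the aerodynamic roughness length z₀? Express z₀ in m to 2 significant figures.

Log law: V(z) ∝ ln(z/z₀). With r = V₁/V₂ = 32.8/39.53 = 0.82975,
r · ln(z₂/z₀) = ln(z₁/z₀) ⇒ ln z₀ = (ln z₁ − r·ln z₂)/(1 − r)
ln z₀ = (2.99573 − 0.82975×5.13580) / 0.17025 = -7.4343
z₀ = exp(-7.4343) = 0.0005906 m

z₀ ≈ 0.00059 m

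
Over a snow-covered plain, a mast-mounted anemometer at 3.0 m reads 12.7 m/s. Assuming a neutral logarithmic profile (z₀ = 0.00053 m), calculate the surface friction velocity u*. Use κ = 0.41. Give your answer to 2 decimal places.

Log law: V(z) = (u*/κ) · ln(z/z₀) ⇒ u* = κ · V / ln(z/z₀)
u* = 0.41 × 12.7 / ln(3.0/0.00053) = 0.41 × 12.7 / 8.6412
   = 5.2070 / 8.6412 = 0.6026 m/s

u* ≈ 0.60 m/s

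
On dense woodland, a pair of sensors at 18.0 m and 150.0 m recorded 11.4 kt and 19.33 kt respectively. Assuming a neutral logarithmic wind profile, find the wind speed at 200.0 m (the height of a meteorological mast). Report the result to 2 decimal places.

Log law: V ∝ ln(z/z₀). From the pair, with r = V₁/V₂ = 0.58976,
ln z₀ = (ln z₁ − r·ln z₂)/(1 − r) = (2.8904 − 0.58976×5.0106)/0.41024 = -0.1577 → z₀ = 0.8541 m
V₃ = V₁ · ln(z₃/z₀)/ln(z₁/z₀) = 11.4 × 5.4560/3.0480 = 20.4060 kt

20.41 kt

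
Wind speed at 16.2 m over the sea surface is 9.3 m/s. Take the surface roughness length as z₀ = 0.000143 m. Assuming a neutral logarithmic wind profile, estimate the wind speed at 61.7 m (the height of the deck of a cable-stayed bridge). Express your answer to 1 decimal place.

Log law: V(z) ∝ ln(z/z₀), so V₂/V₁ = ln(z₂/z₀) / ln(z₁/z₀).
ln(61.7/0.000143) = 12.9749, ln(16.2/0.000143) = 11.6377
V₂ = 9.3 × 12.9749/11.6377 = 9.3 × 1.1149 = 10.3687 m/s

10.4 m/s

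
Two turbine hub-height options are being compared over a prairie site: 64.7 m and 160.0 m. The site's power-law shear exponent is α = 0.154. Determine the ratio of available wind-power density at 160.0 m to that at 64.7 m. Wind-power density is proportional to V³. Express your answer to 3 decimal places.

1.519

Speed ratio: V_B/V_A = (z_B/z_A)^α = (160.0/64.7)^0.154 = (2.4730)^0.154 = 1.14962
Power-density ratio: P_B/P_A = (V_B/V_A)³ = (1.14962)³ = 1.51938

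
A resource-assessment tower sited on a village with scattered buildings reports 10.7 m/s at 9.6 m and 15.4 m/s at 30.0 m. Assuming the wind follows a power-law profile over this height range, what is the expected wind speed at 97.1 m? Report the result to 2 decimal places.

22.41 m/s

First find α: α = ln(V₂/V₁)/ln(z₂/z₁) = ln(15.4/10.7)/ln(30.0/9.6) = 0.36412/1.13943 = 0.3196
Extrapolate from 30.0 m to 97.1 m: V₃ = 15.4 × (97.1/30.0)^0.3196 = 15.4 × 1.4555 = 22.4146 m/s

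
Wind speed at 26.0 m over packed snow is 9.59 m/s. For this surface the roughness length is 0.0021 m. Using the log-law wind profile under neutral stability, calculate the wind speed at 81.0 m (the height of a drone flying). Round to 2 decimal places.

Log law: V(z) ∝ ln(z/z₀), so V₂/V₁ = ln(z₂/z₀) / ln(z₁/z₀).
ln(81.0/0.0021) = 10.5603, ln(26.0/0.0021) = 9.4239
V₂ = 9.59 × 10.5603/9.4239 = 9.59 × 1.1206 = 10.7464 m/s

10.75 m/s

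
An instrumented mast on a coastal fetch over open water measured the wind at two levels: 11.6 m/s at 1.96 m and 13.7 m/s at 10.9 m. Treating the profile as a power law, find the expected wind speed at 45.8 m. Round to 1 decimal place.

15.7 m/s

First find α: α = ln(V₂/V₁)/ln(z₂/z₁) = ln(13.7/11.6)/ln(10.9/1.96) = 0.16639/1.71582 = 0.0970
Extrapolate from 10.9 m to 45.8 m: V₃ = 13.7 × (45.8/10.9)^0.0970 = 13.7 × 1.1494 = 15.7463 m/s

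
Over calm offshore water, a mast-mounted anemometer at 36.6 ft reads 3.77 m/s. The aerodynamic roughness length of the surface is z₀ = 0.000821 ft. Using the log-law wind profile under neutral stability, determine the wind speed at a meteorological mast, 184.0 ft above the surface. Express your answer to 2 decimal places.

4.34 m/s

Log law: V(z) ∝ ln(z/z₀), so V₂/V₁ = ln(z₂/z₀) / ln(z₁/z₀).
ln(184.0/0.000821) = 12.3199, ln(36.6/0.000821) = 10.7050
V₂ = 3.77 × 12.3199/10.7050 = 3.77 × 1.1509 = 4.3387 m/s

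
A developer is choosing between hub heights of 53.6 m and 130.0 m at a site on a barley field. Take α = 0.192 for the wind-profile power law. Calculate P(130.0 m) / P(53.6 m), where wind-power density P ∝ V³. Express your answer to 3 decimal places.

1.666

Speed ratio: V_B/V_A = (z_B/z_A)^α = (130.0/53.6)^0.192 = (2.4254)^0.192 = 1.18543
Power-density ratio: P_B/P_A = (V_B/V_A)³ = (1.18543)³ = 1.66584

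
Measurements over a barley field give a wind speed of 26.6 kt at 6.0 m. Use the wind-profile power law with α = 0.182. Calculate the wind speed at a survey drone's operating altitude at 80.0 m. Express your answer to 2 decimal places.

Power-law profile: V₂ = V₁ · (z₂/z₁)^α
V₂ = 26.6 × (80.0/6.0)^0.182 = 26.6 × (13.3333)^0.182
    = 26.6 × 1.6023 = 42.6207 kt

42.62 kt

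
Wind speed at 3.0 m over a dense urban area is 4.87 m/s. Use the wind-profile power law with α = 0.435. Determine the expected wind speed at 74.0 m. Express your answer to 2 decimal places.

Power-law profile: V₂ = V₁ · (z₂/z₁)^α
V₂ = 4.87 × (74.0/3.0)^0.435 = 4.87 × (24.6667)^0.435
    = 4.87 × 4.0324 = 19.6380 m/s

19.64 m/s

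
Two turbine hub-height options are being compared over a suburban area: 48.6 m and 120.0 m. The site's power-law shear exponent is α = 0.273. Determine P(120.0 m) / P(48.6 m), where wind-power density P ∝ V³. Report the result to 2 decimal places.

2.10

Speed ratio: V_B/V_A = (z_B/z_A)^α = (120.0/48.6)^0.273 = (2.4691)^0.273 = 1.27987
Power-density ratio: P_B/P_A = (V_B/V_A)³ = (1.27987)³ = 2.09650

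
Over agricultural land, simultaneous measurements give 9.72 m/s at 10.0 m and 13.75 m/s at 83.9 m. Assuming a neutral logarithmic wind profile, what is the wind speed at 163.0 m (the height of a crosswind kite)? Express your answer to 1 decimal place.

Log law: V ∝ ln(z/z₀). From the pair, with r = V₁/V₂ = 0.70691,
ln z₀ = (ln z₁ − r·ln z₂)/(1 − r) = (2.3026 − 0.70691×4.4296)/0.29309 = -2.8276 → z₀ = 0.05915 m
V₃ = V₁ · ln(z₃/z₀)/ln(z₁/z₀) = 9.72 × 7.9214/5.1302 = 15.0083 m/s

15.0 m/s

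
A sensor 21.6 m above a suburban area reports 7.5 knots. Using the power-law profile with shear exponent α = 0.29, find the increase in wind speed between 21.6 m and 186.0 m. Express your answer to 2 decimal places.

6.50 knots

Power law: V₂ = V₁ · (z₂/z₁)^α = 7.5 × (8.6111)^0.29 = 14.0032 knots
ΔV = 14.0032 − 7.5 = 6.5032 knots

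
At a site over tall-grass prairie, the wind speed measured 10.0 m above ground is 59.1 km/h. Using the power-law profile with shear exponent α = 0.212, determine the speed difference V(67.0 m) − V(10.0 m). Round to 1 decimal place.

Power law: V₂ = V₁ · (z₂/z₁)^α = 59.1 × (6.7000)^0.212 = 88.4536 km/h
ΔV = 88.4536 − 59.1 = 29.3536 km/h

29.4 km/h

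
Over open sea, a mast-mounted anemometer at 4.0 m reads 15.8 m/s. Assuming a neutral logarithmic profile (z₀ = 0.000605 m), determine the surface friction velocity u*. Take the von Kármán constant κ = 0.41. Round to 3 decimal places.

Log law: V(z) = (u*/κ) · ln(z/z₀) ⇒ u* = κ · V / ln(z/z₀)
u* = 0.41 × 15.8 / ln(4.0/0.000605) = 0.41 × 15.8 / 8.7966
   = 6.4780 / 8.7966 = 0.7364 m/s

u* ≈ 0.736 m/s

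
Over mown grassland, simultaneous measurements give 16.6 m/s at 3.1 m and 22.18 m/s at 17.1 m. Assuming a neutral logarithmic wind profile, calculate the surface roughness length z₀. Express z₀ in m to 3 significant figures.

z₀ ≈ 0.0193 m

Log law: V(z) ∝ ln(z/z₀). With r = V₁/V₂ = 16.6/22.18 = 0.74842,
r · ln(z₂/z₀) = ln(z₁/z₀) ⇒ ln z₀ = (ln z₁ − r·ln z₂)/(1 − r)
ln z₀ = (1.13140 − 0.74842×2.83908) / 0.25158 = -3.9488
z₀ = exp(-3.9488) = 0.01928 m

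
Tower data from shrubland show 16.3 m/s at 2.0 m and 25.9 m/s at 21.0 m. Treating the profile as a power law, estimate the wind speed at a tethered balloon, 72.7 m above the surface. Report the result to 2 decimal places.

33.08 m/s

First find α: α = ln(V₂/V₁)/ln(z₂/z₁) = ln(25.9/16.3)/ln(21.0/2.0) = 0.46308/2.35138 = 0.1969
Extrapolate from 21.0 m to 72.7 m: V₃ = 25.9 × (72.7/21.0)^0.1969 = 25.9 × 1.2771 = 33.0759 m/s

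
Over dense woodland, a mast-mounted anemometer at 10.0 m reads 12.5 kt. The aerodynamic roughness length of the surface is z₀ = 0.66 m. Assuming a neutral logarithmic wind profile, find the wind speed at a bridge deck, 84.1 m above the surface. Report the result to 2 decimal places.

22.29 kt

Log law: V(z) ∝ ln(z/z₀), so V₂/V₁ = ln(z₂/z₀) / ln(z₁/z₀).
ln(84.1/0.66) = 4.8475, ln(10.0/0.66) = 2.7181
V₂ = 12.5 × 4.8475/2.7181 = 12.5 × 1.7834 = 22.2928 kt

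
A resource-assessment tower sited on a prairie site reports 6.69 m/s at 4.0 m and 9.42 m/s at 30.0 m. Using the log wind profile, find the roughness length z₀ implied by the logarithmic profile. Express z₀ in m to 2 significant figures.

Log law: V(z) ∝ ln(z/z₀). With r = V₁/V₂ = 6.69/9.42 = 0.71019,
r · ln(z₂/z₀) = ln(z₁/z₀) ⇒ ln z₀ = (ln z₁ − r·ln z₂)/(1 − r)
ln z₀ = (1.38629 − 0.71019×3.40120) / 0.28981 = -3.5513
z₀ = exp(-3.5513) = 0.02869 m

z₀ ≈ 0.029 m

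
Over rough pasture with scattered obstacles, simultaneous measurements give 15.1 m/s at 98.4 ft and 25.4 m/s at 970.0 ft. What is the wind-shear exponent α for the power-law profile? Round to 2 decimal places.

Power law: V₂/V₁ = (z₂/z₁)^α ⇒ α = ln(V₂/V₁) / ln(z₂/z₁)
α = ln(25.4/15.1) / ln(970.0/98.4) = ln(1.6821) / ln(9.8577)
  = 0.52005 / 2.28826 = 0.22727

α ≈ 0.23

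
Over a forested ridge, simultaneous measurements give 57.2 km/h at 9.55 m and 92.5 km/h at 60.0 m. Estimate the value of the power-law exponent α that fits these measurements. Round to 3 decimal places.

Power law: V₂/V₁ = (z₂/z₁)^α ⇒ α = ln(V₂/V₁) / ln(z₂/z₁)
α = ln(92.5/57.2) / ln(60.0/9.55) = ln(1.6171) / ln(6.2827)
  = 0.48065 / 1.83780 = 0.26154

α ≈ 0.262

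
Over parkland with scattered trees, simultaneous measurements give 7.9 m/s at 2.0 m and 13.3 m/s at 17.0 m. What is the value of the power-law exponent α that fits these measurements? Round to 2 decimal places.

α ≈ 0.24

Power law: V₂/V₁ = (z₂/z₁)^α ⇒ α = ln(V₂/V₁) / ln(z₂/z₁)
α = ln(13.3/7.9) / ln(17.0/2.0) = ln(1.6835) / ln(8.5000)
  = 0.52090 / 2.14007 = 0.24340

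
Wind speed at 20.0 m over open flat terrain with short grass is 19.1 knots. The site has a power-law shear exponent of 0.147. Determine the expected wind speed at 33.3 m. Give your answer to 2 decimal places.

Power-law profile: V₂ = V₁ · (z₂/z₁)^α
V₂ = 19.1 × (33.3/20.0)^0.147 = 19.1 × (1.6650)^0.147
    = 19.1 × 1.0778 = 20.5864 knots

20.59 knots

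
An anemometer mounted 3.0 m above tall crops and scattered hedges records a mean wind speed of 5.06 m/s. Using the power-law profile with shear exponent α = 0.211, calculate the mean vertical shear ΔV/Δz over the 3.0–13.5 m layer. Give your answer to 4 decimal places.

0.1800 m/s/m

Power law: V₂ = V₁ · (z₂/z₁)^α = 5.06 × (4.5000)^0.211 = 6.9499 m/s
ΔV/Δz = (6.9499 − 5.06)/(13.5 − 3.0) = 1.8899/10.5000 = 0.17999 m/s/m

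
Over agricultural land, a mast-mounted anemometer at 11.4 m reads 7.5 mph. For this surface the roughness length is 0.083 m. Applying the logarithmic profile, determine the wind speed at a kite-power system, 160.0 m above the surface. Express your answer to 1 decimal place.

11.5 mph

Log law: V(z) ∝ ln(z/z₀), so V₂/V₁ = ln(z₂/z₀) / ln(z₁/z₀).
ln(160.0/0.083) = 7.5641, ln(11.4/0.083) = 4.9225
V₂ = 7.5 × 7.5641/4.9225 = 7.5 × 1.5366 = 11.5247 mph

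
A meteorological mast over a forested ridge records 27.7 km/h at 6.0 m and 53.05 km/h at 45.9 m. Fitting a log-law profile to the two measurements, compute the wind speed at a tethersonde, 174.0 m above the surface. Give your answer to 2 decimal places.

69.65 km/h

Log law: V ∝ ln(z/z₀). From the pair, with r = V₁/V₂ = 0.52215,
ln z₀ = (ln z₁ − r·ln z₂)/(1 − r) = (1.7918 − 0.52215×3.8265)/0.47785 = -0.4316 → z₀ = 0.6495 m
V₃ = V₁ · ln(z₃/z₀)/ln(z₁/z₀) = 27.7 × 5.5906/2.2233 = 69.6525 km/h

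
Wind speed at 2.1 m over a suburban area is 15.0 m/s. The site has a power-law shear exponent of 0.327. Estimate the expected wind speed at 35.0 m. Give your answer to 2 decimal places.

37.64 m/s

Power-law profile: V₂ = V₁ · (z₂/z₁)^α
V₂ = 15.0 × (35.0/2.1)^0.327 = 15.0 × (16.6667)^0.327
    = 15.0 × 2.5093 = 37.6388 m/s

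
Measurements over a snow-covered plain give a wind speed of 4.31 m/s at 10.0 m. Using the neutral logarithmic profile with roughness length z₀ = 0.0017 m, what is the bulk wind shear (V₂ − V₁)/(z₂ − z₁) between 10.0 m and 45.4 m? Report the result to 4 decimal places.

0.0212 m/s/m

Log law: V₂ = V₁ · ln(z₂/z₀)/ln(z₁/z₀) = 4.31 × 10.1926/8.6797 = 5.0613 m/s
ΔV/Δz = (5.0613 − 4.31)/(45.4 − 10.0) = 0.7513/35.4000 = 0.02122 m/s/m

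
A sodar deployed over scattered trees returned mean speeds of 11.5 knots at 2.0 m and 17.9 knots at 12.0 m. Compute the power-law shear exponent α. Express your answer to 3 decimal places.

Power law: V₂/V₁ = (z₂/z₁)^α ⇒ α = ln(V₂/V₁) / ln(z₂/z₁)
α = ln(17.9/11.5) / ln(12.0/2.0) = ln(1.5565) / ln(6.0000)
  = 0.44245 / 1.79176 = 0.24694

α ≈ 0.247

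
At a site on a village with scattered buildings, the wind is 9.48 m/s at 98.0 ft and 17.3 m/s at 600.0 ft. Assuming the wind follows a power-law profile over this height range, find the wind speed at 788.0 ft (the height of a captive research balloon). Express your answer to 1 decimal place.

18.9 m/s

First find α: α = ln(V₂/V₁)/ln(z₂/z₁) = ln(17.3/9.48)/ln(600.0/98.0) = 0.60152/1.81196 = 0.3320
Extrapolate from 600.0 ft to 788.0 ft: V₃ = 17.3 × (788.0/600.0)^0.3320 = 17.3 × 1.0947 = 18.9384 m/s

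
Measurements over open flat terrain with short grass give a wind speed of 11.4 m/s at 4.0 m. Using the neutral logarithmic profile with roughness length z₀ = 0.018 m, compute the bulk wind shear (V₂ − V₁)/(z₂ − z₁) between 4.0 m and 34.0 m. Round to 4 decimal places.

Log law: V₂ = V₁ · ln(z₂/z₀)/ln(z₁/z₀) = 11.4 × 7.5437/5.4037 = 15.9148 m/s
ΔV/Δz = (15.9148 − 11.4)/(34.0 − 4.0) = 4.5148/30.0000 = 0.15049 m/s/m

0.1505 m/s/m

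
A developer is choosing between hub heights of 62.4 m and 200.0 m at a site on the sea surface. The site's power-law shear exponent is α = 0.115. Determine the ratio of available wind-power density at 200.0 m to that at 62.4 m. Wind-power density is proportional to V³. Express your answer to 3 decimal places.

1.495

Speed ratio: V_B/V_A = (z_B/z_A)^α = (200.0/62.4)^0.115 = (3.2051)^0.115 = 1.14333
Power-density ratio: P_B/P_A = (V_B/V_A)³ = (1.14333)³ = 1.49457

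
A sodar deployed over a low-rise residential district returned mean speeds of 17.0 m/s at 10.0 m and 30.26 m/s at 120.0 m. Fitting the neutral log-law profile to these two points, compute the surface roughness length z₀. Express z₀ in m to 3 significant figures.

Log law: V(z) ∝ ln(z/z₀). With r = V₁/V₂ = 17.0/30.26 = 0.56180,
r · ln(z₂/z₀) = ln(z₁/z₀) ⇒ ln z₀ = (ln z₁ − r·ln z₂)/(1 − r)
ln z₀ = (2.30259 − 0.56180×4.78749) / 0.43820 = -0.8832
z₀ = exp(-0.8832) = 0.4135 m

z₀ ≈ 0.413 m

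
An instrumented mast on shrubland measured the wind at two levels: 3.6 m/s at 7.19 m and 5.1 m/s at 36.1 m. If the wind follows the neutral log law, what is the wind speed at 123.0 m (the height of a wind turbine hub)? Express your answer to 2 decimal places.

6.24 m/s

Log law: V ∝ ln(z/z₀). From the pair, with r = V₁/V₂ = 0.70588,
ln z₀ = (ln z₁ − r·ln z₂)/(1 − r) = (1.9727 − 0.70588×3.5863)/0.29412 = -1.9000 → z₀ = 0.1496 m
V₃ = V₁ · ln(z₃/z₀)/ln(z₁/z₀) = 3.6 × 6.7121/3.8726 = 6.2396 m/s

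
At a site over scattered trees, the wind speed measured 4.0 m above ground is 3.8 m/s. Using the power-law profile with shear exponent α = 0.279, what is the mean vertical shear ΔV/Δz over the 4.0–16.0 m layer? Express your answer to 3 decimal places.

Power law: V₂ = V₁ · (z₂/z₁)^α = 3.8 × (4.0000)^0.279 = 5.5945 m/s
ΔV/Δz = (5.5945 − 3.8)/(16.0 − 4.0) = 1.7945/12.0000 = 0.14954 m/s/m

0.150 m/s/m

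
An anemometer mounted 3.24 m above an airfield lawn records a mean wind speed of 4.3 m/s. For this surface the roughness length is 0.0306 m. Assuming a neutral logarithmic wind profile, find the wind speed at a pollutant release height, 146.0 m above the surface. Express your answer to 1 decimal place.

7.8 m/s

Log law: V(z) ∝ ln(z/z₀), so V₂/V₁ = ln(z₂/z₀) / ln(z₁/z₀).
ln(146.0/0.0306) = 8.4704, ln(3.24/0.0306) = 4.6623
V₂ = 4.3 × 8.4704/4.6623 = 4.3 × 1.8168 = 7.8121 m/s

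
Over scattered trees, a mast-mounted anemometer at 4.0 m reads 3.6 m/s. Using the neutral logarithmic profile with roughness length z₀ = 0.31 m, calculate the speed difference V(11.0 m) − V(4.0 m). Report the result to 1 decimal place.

1.4 m/s

Log law: V₂ = V₁ · ln(z₂/z₀)/ln(z₁/z₀) = 3.6 × 3.5691/2.5575 = 5.0240 m/s
ΔV = 5.0240 − 3.6 = 1.4240 m/s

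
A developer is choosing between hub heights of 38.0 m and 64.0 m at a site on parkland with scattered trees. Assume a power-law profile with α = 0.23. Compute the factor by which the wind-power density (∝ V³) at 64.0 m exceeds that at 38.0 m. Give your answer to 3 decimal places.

Speed ratio: V_B/V_A = (z_B/z_A)^α = (64.0/38.0)^0.23 = (1.6842)^0.23 = 1.12738
Power-density ratio: P_B/P_A = (V_B/V_A)³ = (1.12738)³ = 1.43289

1.433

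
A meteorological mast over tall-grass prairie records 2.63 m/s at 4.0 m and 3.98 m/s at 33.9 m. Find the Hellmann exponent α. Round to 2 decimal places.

Power law: V₂/V₁ = (z₂/z₁)^α ⇒ α = ln(V₂/V₁) / ln(z₂/z₁)
α = ln(3.98/2.63) / ln(33.9/4.0) = ln(1.5133) / ln(8.4750)
  = 0.41430 / 2.13712 = 0.19386

α ≈ 0.19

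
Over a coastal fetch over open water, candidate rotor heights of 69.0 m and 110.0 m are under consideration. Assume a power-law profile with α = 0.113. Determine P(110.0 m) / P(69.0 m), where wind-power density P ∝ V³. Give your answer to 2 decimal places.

Speed ratio: V_B/V_A = (z_B/z_A)^α = (110.0/69.0)^0.113 = (1.5942)^0.113 = 1.05411
Power-density ratio: P_B/P_A = (V_B/V_A)³ = (1.05411)³ = 1.17128

1.17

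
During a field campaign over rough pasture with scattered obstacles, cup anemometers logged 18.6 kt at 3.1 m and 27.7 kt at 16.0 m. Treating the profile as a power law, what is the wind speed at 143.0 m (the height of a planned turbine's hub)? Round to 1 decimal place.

47.1 kt

First find α: α = ln(V₂/V₁)/ln(z₂/z₁) = ln(27.7/18.6)/ln(16.0/3.1) = 0.39827/1.64119 = 0.2427
Extrapolate from 16.0 m to 143.0 m: V₃ = 27.7 × (143.0/16.0)^0.2427 = 27.7 × 1.7015 = 47.1318 kt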